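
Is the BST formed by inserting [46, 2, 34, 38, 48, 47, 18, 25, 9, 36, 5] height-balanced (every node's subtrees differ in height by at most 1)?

Tree (level-order array): [46, 2, 48, None, 34, 47, None, 18, 38, None, None, 9, 25, 36, None, 5]
Definition: a tree is height-balanced if, at every node, |h(left) - h(right)| <= 1 (empty subtree has height -1).
Bottom-up per-node check:
  node 5: h_left=-1, h_right=-1, diff=0 [OK], height=0
  node 9: h_left=0, h_right=-1, diff=1 [OK], height=1
  node 25: h_left=-1, h_right=-1, diff=0 [OK], height=0
  node 18: h_left=1, h_right=0, diff=1 [OK], height=2
  node 36: h_left=-1, h_right=-1, diff=0 [OK], height=0
  node 38: h_left=0, h_right=-1, diff=1 [OK], height=1
  node 34: h_left=2, h_right=1, diff=1 [OK], height=3
  node 2: h_left=-1, h_right=3, diff=4 [FAIL (|-1-3|=4 > 1)], height=4
  node 47: h_left=-1, h_right=-1, diff=0 [OK], height=0
  node 48: h_left=0, h_right=-1, diff=1 [OK], height=1
  node 46: h_left=4, h_right=1, diff=3 [FAIL (|4-1|=3 > 1)], height=5
Node 2 violates the condition: |-1 - 3| = 4 > 1.
Result: Not balanced


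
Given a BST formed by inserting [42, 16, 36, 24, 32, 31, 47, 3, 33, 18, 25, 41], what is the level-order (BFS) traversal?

Tree insertion order: [42, 16, 36, 24, 32, 31, 47, 3, 33, 18, 25, 41]
Tree (level-order array): [42, 16, 47, 3, 36, None, None, None, None, 24, 41, 18, 32, None, None, None, None, 31, 33, 25]
BFS from the root, enqueuing left then right child of each popped node:
  queue [42] -> pop 42, enqueue [16, 47], visited so far: [42]
  queue [16, 47] -> pop 16, enqueue [3, 36], visited so far: [42, 16]
  queue [47, 3, 36] -> pop 47, enqueue [none], visited so far: [42, 16, 47]
  queue [3, 36] -> pop 3, enqueue [none], visited so far: [42, 16, 47, 3]
  queue [36] -> pop 36, enqueue [24, 41], visited so far: [42, 16, 47, 3, 36]
  queue [24, 41] -> pop 24, enqueue [18, 32], visited so far: [42, 16, 47, 3, 36, 24]
  queue [41, 18, 32] -> pop 41, enqueue [none], visited so far: [42, 16, 47, 3, 36, 24, 41]
  queue [18, 32] -> pop 18, enqueue [none], visited so far: [42, 16, 47, 3, 36, 24, 41, 18]
  queue [32] -> pop 32, enqueue [31, 33], visited so far: [42, 16, 47, 3, 36, 24, 41, 18, 32]
  queue [31, 33] -> pop 31, enqueue [25], visited so far: [42, 16, 47, 3, 36, 24, 41, 18, 32, 31]
  queue [33, 25] -> pop 33, enqueue [none], visited so far: [42, 16, 47, 3, 36, 24, 41, 18, 32, 31, 33]
  queue [25] -> pop 25, enqueue [none], visited so far: [42, 16, 47, 3, 36, 24, 41, 18, 32, 31, 33, 25]
Result: [42, 16, 47, 3, 36, 24, 41, 18, 32, 31, 33, 25]


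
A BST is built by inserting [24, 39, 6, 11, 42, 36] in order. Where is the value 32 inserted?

Starting tree (level order): [24, 6, 39, None, 11, 36, 42]
Insertion path: 24 -> 39 -> 36
Result: insert 32 as left child of 36
Final tree (level order): [24, 6, 39, None, 11, 36, 42, None, None, 32]


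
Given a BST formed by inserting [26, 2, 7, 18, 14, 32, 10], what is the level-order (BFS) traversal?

Tree insertion order: [26, 2, 7, 18, 14, 32, 10]
Tree (level-order array): [26, 2, 32, None, 7, None, None, None, 18, 14, None, 10]
BFS from the root, enqueuing left then right child of each popped node:
  queue [26] -> pop 26, enqueue [2, 32], visited so far: [26]
  queue [2, 32] -> pop 2, enqueue [7], visited so far: [26, 2]
  queue [32, 7] -> pop 32, enqueue [none], visited so far: [26, 2, 32]
  queue [7] -> pop 7, enqueue [18], visited so far: [26, 2, 32, 7]
  queue [18] -> pop 18, enqueue [14], visited so far: [26, 2, 32, 7, 18]
  queue [14] -> pop 14, enqueue [10], visited so far: [26, 2, 32, 7, 18, 14]
  queue [10] -> pop 10, enqueue [none], visited so far: [26, 2, 32, 7, 18, 14, 10]
Result: [26, 2, 32, 7, 18, 14, 10]


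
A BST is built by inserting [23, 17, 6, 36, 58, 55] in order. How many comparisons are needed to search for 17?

Search path for 17: 23 -> 17
Found: True
Comparisons: 2


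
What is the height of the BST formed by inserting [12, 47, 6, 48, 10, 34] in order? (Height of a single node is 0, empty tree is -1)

Insertion order: [12, 47, 6, 48, 10, 34]
Tree (level-order array): [12, 6, 47, None, 10, 34, 48]
Compute height bottom-up (empty subtree = -1):
  height(10) = 1 + max(-1, -1) = 0
  height(6) = 1 + max(-1, 0) = 1
  height(34) = 1 + max(-1, -1) = 0
  height(48) = 1 + max(-1, -1) = 0
  height(47) = 1 + max(0, 0) = 1
  height(12) = 1 + max(1, 1) = 2
Height = 2


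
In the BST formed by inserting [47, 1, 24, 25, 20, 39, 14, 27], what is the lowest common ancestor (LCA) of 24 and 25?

Tree insertion order: [47, 1, 24, 25, 20, 39, 14, 27]
Tree (level-order array): [47, 1, None, None, 24, 20, 25, 14, None, None, 39, None, None, 27]
In a BST, the LCA of p=24, q=25 is the first node v on the
root-to-leaf path with p <= v <= q (go left if both < v, right if both > v).
Walk from root:
  at 47: both 24 and 25 < 47, go left
  at 1: both 24 and 25 > 1, go right
  at 24: 24 <= 24 <= 25, this is the LCA
LCA = 24


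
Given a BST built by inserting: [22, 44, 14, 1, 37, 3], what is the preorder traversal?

Tree insertion order: [22, 44, 14, 1, 37, 3]
Tree (level-order array): [22, 14, 44, 1, None, 37, None, None, 3]
Preorder traversal: [22, 14, 1, 3, 44, 37]


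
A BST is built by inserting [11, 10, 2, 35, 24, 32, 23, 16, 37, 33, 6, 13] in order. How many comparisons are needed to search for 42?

Search path for 42: 11 -> 35 -> 37
Found: False
Comparisons: 3


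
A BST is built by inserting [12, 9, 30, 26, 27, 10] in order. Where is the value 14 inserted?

Starting tree (level order): [12, 9, 30, None, 10, 26, None, None, None, None, 27]
Insertion path: 12 -> 30 -> 26
Result: insert 14 as left child of 26
Final tree (level order): [12, 9, 30, None, 10, 26, None, None, None, 14, 27]


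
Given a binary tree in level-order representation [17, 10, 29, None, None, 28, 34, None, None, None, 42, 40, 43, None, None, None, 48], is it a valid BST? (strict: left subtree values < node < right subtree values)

Level-order array: [17, 10, 29, None, None, 28, 34, None, None, None, 42, 40, 43, None, None, None, 48]
Validate using subtree bounds (lo, hi): at each node, require lo < value < hi,
then recurse left with hi=value and right with lo=value.
Preorder trace (stopping at first violation):
  at node 17 with bounds (-inf, +inf): OK
  at node 10 with bounds (-inf, 17): OK
  at node 29 with bounds (17, +inf): OK
  at node 28 with bounds (17, 29): OK
  at node 34 with bounds (29, +inf): OK
  at node 42 with bounds (34, +inf): OK
  at node 40 with bounds (34, 42): OK
  at node 43 with bounds (42, +inf): OK
  at node 48 with bounds (43, +inf): OK
No violation found at any node.
Result: Valid BST


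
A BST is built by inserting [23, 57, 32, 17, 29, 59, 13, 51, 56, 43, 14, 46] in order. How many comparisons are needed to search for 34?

Search path for 34: 23 -> 57 -> 32 -> 51 -> 43
Found: False
Comparisons: 5


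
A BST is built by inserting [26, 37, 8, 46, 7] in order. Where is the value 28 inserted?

Starting tree (level order): [26, 8, 37, 7, None, None, 46]
Insertion path: 26 -> 37
Result: insert 28 as left child of 37
Final tree (level order): [26, 8, 37, 7, None, 28, 46]


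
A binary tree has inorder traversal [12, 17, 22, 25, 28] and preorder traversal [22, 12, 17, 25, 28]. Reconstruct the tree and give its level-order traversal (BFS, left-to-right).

Inorder:  [12, 17, 22, 25, 28]
Preorder: [22, 12, 17, 25, 28]
Algorithm: preorder visits root first, so consume preorder in order;
for each root, split the current inorder slice at that value into
left-subtree inorder and right-subtree inorder, then recurse.
Recursive splits:
  root=22; inorder splits into left=[12, 17], right=[25, 28]
  root=12; inorder splits into left=[], right=[17]
  root=17; inorder splits into left=[], right=[]
  root=25; inorder splits into left=[], right=[28]
  root=28; inorder splits into left=[], right=[]
Reconstructed level-order: [22, 12, 25, 17, 28]


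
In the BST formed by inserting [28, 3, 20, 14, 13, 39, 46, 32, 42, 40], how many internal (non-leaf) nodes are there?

Tree built from: [28, 3, 20, 14, 13, 39, 46, 32, 42, 40]
Tree (level-order array): [28, 3, 39, None, 20, 32, 46, 14, None, None, None, 42, None, 13, None, 40]
Rule: An internal node has at least one child.
Per-node child counts:
  node 28: 2 child(ren)
  node 3: 1 child(ren)
  node 20: 1 child(ren)
  node 14: 1 child(ren)
  node 13: 0 child(ren)
  node 39: 2 child(ren)
  node 32: 0 child(ren)
  node 46: 1 child(ren)
  node 42: 1 child(ren)
  node 40: 0 child(ren)
Matching nodes: [28, 3, 20, 14, 39, 46, 42]
Count of internal (non-leaf) nodes: 7


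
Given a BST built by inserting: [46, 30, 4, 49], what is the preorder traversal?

Tree insertion order: [46, 30, 4, 49]
Tree (level-order array): [46, 30, 49, 4]
Preorder traversal: [46, 30, 4, 49]


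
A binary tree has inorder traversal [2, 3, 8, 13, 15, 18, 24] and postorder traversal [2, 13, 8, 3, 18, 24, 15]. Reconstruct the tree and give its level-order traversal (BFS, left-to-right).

Inorder:   [2, 3, 8, 13, 15, 18, 24]
Postorder: [2, 13, 8, 3, 18, 24, 15]
Algorithm: postorder visits root last, so walk postorder right-to-left;
each value is the root of the current inorder slice — split it at that
value, recurse on the right subtree first, then the left.
Recursive splits:
  root=15; inorder splits into left=[2, 3, 8, 13], right=[18, 24]
  root=24; inorder splits into left=[18], right=[]
  root=18; inorder splits into left=[], right=[]
  root=3; inorder splits into left=[2], right=[8, 13]
  root=8; inorder splits into left=[], right=[13]
  root=13; inorder splits into left=[], right=[]
  root=2; inorder splits into left=[], right=[]
Reconstructed level-order: [15, 3, 24, 2, 8, 18, 13]


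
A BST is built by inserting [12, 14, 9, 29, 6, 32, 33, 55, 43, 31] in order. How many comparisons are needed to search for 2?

Search path for 2: 12 -> 9 -> 6
Found: False
Comparisons: 3


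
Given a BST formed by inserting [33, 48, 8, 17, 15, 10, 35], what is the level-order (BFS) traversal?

Tree insertion order: [33, 48, 8, 17, 15, 10, 35]
Tree (level-order array): [33, 8, 48, None, 17, 35, None, 15, None, None, None, 10]
BFS from the root, enqueuing left then right child of each popped node:
  queue [33] -> pop 33, enqueue [8, 48], visited so far: [33]
  queue [8, 48] -> pop 8, enqueue [17], visited so far: [33, 8]
  queue [48, 17] -> pop 48, enqueue [35], visited so far: [33, 8, 48]
  queue [17, 35] -> pop 17, enqueue [15], visited so far: [33, 8, 48, 17]
  queue [35, 15] -> pop 35, enqueue [none], visited so far: [33, 8, 48, 17, 35]
  queue [15] -> pop 15, enqueue [10], visited so far: [33, 8, 48, 17, 35, 15]
  queue [10] -> pop 10, enqueue [none], visited so far: [33, 8, 48, 17, 35, 15, 10]
Result: [33, 8, 48, 17, 35, 15, 10]


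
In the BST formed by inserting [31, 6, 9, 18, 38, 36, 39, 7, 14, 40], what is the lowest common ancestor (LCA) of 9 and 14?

Tree insertion order: [31, 6, 9, 18, 38, 36, 39, 7, 14, 40]
Tree (level-order array): [31, 6, 38, None, 9, 36, 39, 7, 18, None, None, None, 40, None, None, 14]
In a BST, the LCA of p=9, q=14 is the first node v on the
root-to-leaf path with p <= v <= q (go left if both < v, right if both > v).
Walk from root:
  at 31: both 9 and 14 < 31, go left
  at 6: both 9 and 14 > 6, go right
  at 9: 9 <= 9 <= 14, this is the LCA
LCA = 9


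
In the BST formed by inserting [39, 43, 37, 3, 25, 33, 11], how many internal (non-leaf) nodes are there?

Tree built from: [39, 43, 37, 3, 25, 33, 11]
Tree (level-order array): [39, 37, 43, 3, None, None, None, None, 25, 11, 33]
Rule: An internal node has at least one child.
Per-node child counts:
  node 39: 2 child(ren)
  node 37: 1 child(ren)
  node 3: 1 child(ren)
  node 25: 2 child(ren)
  node 11: 0 child(ren)
  node 33: 0 child(ren)
  node 43: 0 child(ren)
Matching nodes: [39, 37, 3, 25]
Count of internal (non-leaf) nodes: 4


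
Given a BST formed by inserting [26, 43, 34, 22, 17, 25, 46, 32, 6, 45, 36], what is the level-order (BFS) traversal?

Tree insertion order: [26, 43, 34, 22, 17, 25, 46, 32, 6, 45, 36]
Tree (level-order array): [26, 22, 43, 17, 25, 34, 46, 6, None, None, None, 32, 36, 45]
BFS from the root, enqueuing left then right child of each popped node:
  queue [26] -> pop 26, enqueue [22, 43], visited so far: [26]
  queue [22, 43] -> pop 22, enqueue [17, 25], visited so far: [26, 22]
  queue [43, 17, 25] -> pop 43, enqueue [34, 46], visited so far: [26, 22, 43]
  queue [17, 25, 34, 46] -> pop 17, enqueue [6], visited so far: [26, 22, 43, 17]
  queue [25, 34, 46, 6] -> pop 25, enqueue [none], visited so far: [26, 22, 43, 17, 25]
  queue [34, 46, 6] -> pop 34, enqueue [32, 36], visited so far: [26, 22, 43, 17, 25, 34]
  queue [46, 6, 32, 36] -> pop 46, enqueue [45], visited so far: [26, 22, 43, 17, 25, 34, 46]
  queue [6, 32, 36, 45] -> pop 6, enqueue [none], visited so far: [26, 22, 43, 17, 25, 34, 46, 6]
  queue [32, 36, 45] -> pop 32, enqueue [none], visited so far: [26, 22, 43, 17, 25, 34, 46, 6, 32]
  queue [36, 45] -> pop 36, enqueue [none], visited so far: [26, 22, 43, 17, 25, 34, 46, 6, 32, 36]
  queue [45] -> pop 45, enqueue [none], visited so far: [26, 22, 43, 17, 25, 34, 46, 6, 32, 36, 45]
Result: [26, 22, 43, 17, 25, 34, 46, 6, 32, 36, 45]


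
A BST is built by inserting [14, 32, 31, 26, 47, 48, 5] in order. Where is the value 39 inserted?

Starting tree (level order): [14, 5, 32, None, None, 31, 47, 26, None, None, 48]
Insertion path: 14 -> 32 -> 47
Result: insert 39 as left child of 47
Final tree (level order): [14, 5, 32, None, None, 31, 47, 26, None, 39, 48]


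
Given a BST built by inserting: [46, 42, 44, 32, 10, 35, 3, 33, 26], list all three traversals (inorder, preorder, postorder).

Tree insertion order: [46, 42, 44, 32, 10, 35, 3, 33, 26]
Tree (level-order array): [46, 42, None, 32, 44, 10, 35, None, None, 3, 26, 33]
Inorder (L, root, R): [3, 10, 26, 32, 33, 35, 42, 44, 46]
Preorder (root, L, R): [46, 42, 32, 10, 3, 26, 35, 33, 44]
Postorder (L, R, root): [3, 26, 10, 33, 35, 32, 44, 42, 46]


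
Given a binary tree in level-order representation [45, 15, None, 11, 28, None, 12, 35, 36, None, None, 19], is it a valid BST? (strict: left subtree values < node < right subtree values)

Level-order array: [45, 15, None, 11, 28, None, 12, 35, 36, None, None, 19]
Validate using subtree bounds (lo, hi): at each node, require lo < value < hi,
then recurse left with hi=value and right with lo=value.
Preorder trace (stopping at first violation):
  at node 45 with bounds (-inf, +inf): OK
  at node 15 with bounds (-inf, 45): OK
  at node 11 with bounds (-inf, 15): OK
  at node 12 with bounds (11, 15): OK
  at node 28 with bounds (15, 45): OK
  at node 35 with bounds (15, 28): VIOLATION
Node 35 violates its bound: not (15 < 35 < 28).
Result: Not a valid BST


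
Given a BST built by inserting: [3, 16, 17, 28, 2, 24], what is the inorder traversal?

Tree insertion order: [3, 16, 17, 28, 2, 24]
Tree (level-order array): [3, 2, 16, None, None, None, 17, None, 28, 24]
Inorder traversal: [2, 3, 16, 17, 24, 28]


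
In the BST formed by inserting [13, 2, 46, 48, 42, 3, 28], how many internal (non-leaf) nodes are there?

Tree built from: [13, 2, 46, 48, 42, 3, 28]
Tree (level-order array): [13, 2, 46, None, 3, 42, 48, None, None, 28]
Rule: An internal node has at least one child.
Per-node child counts:
  node 13: 2 child(ren)
  node 2: 1 child(ren)
  node 3: 0 child(ren)
  node 46: 2 child(ren)
  node 42: 1 child(ren)
  node 28: 0 child(ren)
  node 48: 0 child(ren)
Matching nodes: [13, 2, 46, 42]
Count of internal (non-leaf) nodes: 4


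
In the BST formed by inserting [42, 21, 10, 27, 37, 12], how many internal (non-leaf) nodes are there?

Tree built from: [42, 21, 10, 27, 37, 12]
Tree (level-order array): [42, 21, None, 10, 27, None, 12, None, 37]
Rule: An internal node has at least one child.
Per-node child counts:
  node 42: 1 child(ren)
  node 21: 2 child(ren)
  node 10: 1 child(ren)
  node 12: 0 child(ren)
  node 27: 1 child(ren)
  node 37: 0 child(ren)
Matching nodes: [42, 21, 10, 27]
Count of internal (non-leaf) nodes: 4


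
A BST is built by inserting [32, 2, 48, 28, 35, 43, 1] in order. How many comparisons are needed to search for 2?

Search path for 2: 32 -> 2
Found: True
Comparisons: 2


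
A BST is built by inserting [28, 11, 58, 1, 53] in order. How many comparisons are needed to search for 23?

Search path for 23: 28 -> 11
Found: False
Comparisons: 2


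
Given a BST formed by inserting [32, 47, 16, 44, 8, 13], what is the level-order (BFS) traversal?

Tree insertion order: [32, 47, 16, 44, 8, 13]
Tree (level-order array): [32, 16, 47, 8, None, 44, None, None, 13]
BFS from the root, enqueuing left then right child of each popped node:
  queue [32] -> pop 32, enqueue [16, 47], visited so far: [32]
  queue [16, 47] -> pop 16, enqueue [8], visited so far: [32, 16]
  queue [47, 8] -> pop 47, enqueue [44], visited so far: [32, 16, 47]
  queue [8, 44] -> pop 8, enqueue [13], visited so far: [32, 16, 47, 8]
  queue [44, 13] -> pop 44, enqueue [none], visited so far: [32, 16, 47, 8, 44]
  queue [13] -> pop 13, enqueue [none], visited so far: [32, 16, 47, 8, 44, 13]
Result: [32, 16, 47, 8, 44, 13]


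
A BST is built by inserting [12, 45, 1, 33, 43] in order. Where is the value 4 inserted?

Starting tree (level order): [12, 1, 45, None, None, 33, None, None, 43]
Insertion path: 12 -> 1
Result: insert 4 as right child of 1
Final tree (level order): [12, 1, 45, None, 4, 33, None, None, None, None, 43]


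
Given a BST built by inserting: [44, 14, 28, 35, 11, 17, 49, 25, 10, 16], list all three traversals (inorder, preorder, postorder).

Tree insertion order: [44, 14, 28, 35, 11, 17, 49, 25, 10, 16]
Tree (level-order array): [44, 14, 49, 11, 28, None, None, 10, None, 17, 35, None, None, 16, 25]
Inorder (L, root, R): [10, 11, 14, 16, 17, 25, 28, 35, 44, 49]
Preorder (root, L, R): [44, 14, 11, 10, 28, 17, 16, 25, 35, 49]
Postorder (L, R, root): [10, 11, 16, 25, 17, 35, 28, 14, 49, 44]


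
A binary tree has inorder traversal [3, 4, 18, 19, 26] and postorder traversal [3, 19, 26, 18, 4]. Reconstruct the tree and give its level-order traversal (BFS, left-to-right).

Inorder:   [3, 4, 18, 19, 26]
Postorder: [3, 19, 26, 18, 4]
Algorithm: postorder visits root last, so walk postorder right-to-left;
each value is the root of the current inorder slice — split it at that
value, recurse on the right subtree first, then the left.
Recursive splits:
  root=4; inorder splits into left=[3], right=[18, 19, 26]
  root=18; inorder splits into left=[], right=[19, 26]
  root=26; inorder splits into left=[19], right=[]
  root=19; inorder splits into left=[], right=[]
  root=3; inorder splits into left=[], right=[]
Reconstructed level-order: [4, 3, 18, 26, 19]


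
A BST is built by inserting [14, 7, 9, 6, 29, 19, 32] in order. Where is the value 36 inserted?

Starting tree (level order): [14, 7, 29, 6, 9, 19, 32]
Insertion path: 14 -> 29 -> 32
Result: insert 36 as right child of 32
Final tree (level order): [14, 7, 29, 6, 9, 19, 32, None, None, None, None, None, None, None, 36]


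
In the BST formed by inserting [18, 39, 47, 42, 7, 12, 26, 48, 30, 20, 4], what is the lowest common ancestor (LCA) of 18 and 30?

Tree insertion order: [18, 39, 47, 42, 7, 12, 26, 48, 30, 20, 4]
Tree (level-order array): [18, 7, 39, 4, 12, 26, 47, None, None, None, None, 20, 30, 42, 48]
In a BST, the LCA of p=18, q=30 is the first node v on the
root-to-leaf path with p <= v <= q (go left if both < v, right if both > v).
Walk from root:
  at 18: 18 <= 18 <= 30, this is the LCA
LCA = 18


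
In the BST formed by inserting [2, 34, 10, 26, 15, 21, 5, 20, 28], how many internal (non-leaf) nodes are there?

Tree built from: [2, 34, 10, 26, 15, 21, 5, 20, 28]
Tree (level-order array): [2, None, 34, 10, None, 5, 26, None, None, 15, 28, None, 21, None, None, 20]
Rule: An internal node has at least one child.
Per-node child counts:
  node 2: 1 child(ren)
  node 34: 1 child(ren)
  node 10: 2 child(ren)
  node 5: 0 child(ren)
  node 26: 2 child(ren)
  node 15: 1 child(ren)
  node 21: 1 child(ren)
  node 20: 0 child(ren)
  node 28: 0 child(ren)
Matching nodes: [2, 34, 10, 26, 15, 21]
Count of internal (non-leaf) nodes: 6


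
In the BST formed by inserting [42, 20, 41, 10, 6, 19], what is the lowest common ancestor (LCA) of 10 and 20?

Tree insertion order: [42, 20, 41, 10, 6, 19]
Tree (level-order array): [42, 20, None, 10, 41, 6, 19]
In a BST, the LCA of p=10, q=20 is the first node v on the
root-to-leaf path with p <= v <= q (go left if both < v, right if both > v).
Walk from root:
  at 42: both 10 and 20 < 42, go left
  at 20: 10 <= 20 <= 20, this is the LCA
LCA = 20


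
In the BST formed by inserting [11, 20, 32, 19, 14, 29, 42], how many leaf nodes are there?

Tree built from: [11, 20, 32, 19, 14, 29, 42]
Tree (level-order array): [11, None, 20, 19, 32, 14, None, 29, 42]
Rule: A leaf has 0 children.
Per-node child counts:
  node 11: 1 child(ren)
  node 20: 2 child(ren)
  node 19: 1 child(ren)
  node 14: 0 child(ren)
  node 32: 2 child(ren)
  node 29: 0 child(ren)
  node 42: 0 child(ren)
Matching nodes: [14, 29, 42]
Count of leaf nodes: 3


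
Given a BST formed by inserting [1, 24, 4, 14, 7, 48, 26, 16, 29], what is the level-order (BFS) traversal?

Tree insertion order: [1, 24, 4, 14, 7, 48, 26, 16, 29]
Tree (level-order array): [1, None, 24, 4, 48, None, 14, 26, None, 7, 16, None, 29]
BFS from the root, enqueuing left then right child of each popped node:
  queue [1] -> pop 1, enqueue [24], visited so far: [1]
  queue [24] -> pop 24, enqueue [4, 48], visited so far: [1, 24]
  queue [4, 48] -> pop 4, enqueue [14], visited so far: [1, 24, 4]
  queue [48, 14] -> pop 48, enqueue [26], visited so far: [1, 24, 4, 48]
  queue [14, 26] -> pop 14, enqueue [7, 16], visited so far: [1, 24, 4, 48, 14]
  queue [26, 7, 16] -> pop 26, enqueue [29], visited so far: [1, 24, 4, 48, 14, 26]
  queue [7, 16, 29] -> pop 7, enqueue [none], visited so far: [1, 24, 4, 48, 14, 26, 7]
  queue [16, 29] -> pop 16, enqueue [none], visited so far: [1, 24, 4, 48, 14, 26, 7, 16]
  queue [29] -> pop 29, enqueue [none], visited so far: [1, 24, 4, 48, 14, 26, 7, 16, 29]
Result: [1, 24, 4, 48, 14, 26, 7, 16, 29]


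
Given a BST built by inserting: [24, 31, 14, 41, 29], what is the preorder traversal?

Tree insertion order: [24, 31, 14, 41, 29]
Tree (level-order array): [24, 14, 31, None, None, 29, 41]
Preorder traversal: [24, 14, 31, 29, 41]


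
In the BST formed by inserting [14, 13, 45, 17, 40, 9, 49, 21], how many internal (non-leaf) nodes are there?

Tree built from: [14, 13, 45, 17, 40, 9, 49, 21]
Tree (level-order array): [14, 13, 45, 9, None, 17, 49, None, None, None, 40, None, None, 21]
Rule: An internal node has at least one child.
Per-node child counts:
  node 14: 2 child(ren)
  node 13: 1 child(ren)
  node 9: 0 child(ren)
  node 45: 2 child(ren)
  node 17: 1 child(ren)
  node 40: 1 child(ren)
  node 21: 0 child(ren)
  node 49: 0 child(ren)
Matching nodes: [14, 13, 45, 17, 40]
Count of internal (non-leaf) nodes: 5


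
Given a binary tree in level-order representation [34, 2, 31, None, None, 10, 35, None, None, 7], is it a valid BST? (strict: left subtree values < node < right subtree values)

Level-order array: [34, 2, 31, None, None, 10, 35, None, None, 7]
Validate using subtree bounds (lo, hi): at each node, require lo < value < hi,
then recurse left with hi=value and right with lo=value.
Preorder trace (stopping at first violation):
  at node 34 with bounds (-inf, +inf): OK
  at node 2 with bounds (-inf, 34): OK
  at node 31 with bounds (34, +inf): VIOLATION
Node 31 violates its bound: not (34 < 31 < +inf).
Result: Not a valid BST


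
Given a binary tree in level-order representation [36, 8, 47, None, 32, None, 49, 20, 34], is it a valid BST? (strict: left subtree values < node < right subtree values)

Level-order array: [36, 8, 47, None, 32, None, 49, 20, 34]
Validate using subtree bounds (lo, hi): at each node, require lo < value < hi,
then recurse left with hi=value and right with lo=value.
Preorder trace (stopping at first violation):
  at node 36 with bounds (-inf, +inf): OK
  at node 8 with bounds (-inf, 36): OK
  at node 32 with bounds (8, 36): OK
  at node 20 with bounds (8, 32): OK
  at node 34 with bounds (32, 36): OK
  at node 47 with bounds (36, +inf): OK
  at node 49 with bounds (47, +inf): OK
No violation found at any node.
Result: Valid BST


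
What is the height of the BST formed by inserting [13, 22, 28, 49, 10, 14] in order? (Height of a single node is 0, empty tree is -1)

Insertion order: [13, 22, 28, 49, 10, 14]
Tree (level-order array): [13, 10, 22, None, None, 14, 28, None, None, None, 49]
Compute height bottom-up (empty subtree = -1):
  height(10) = 1 + max(-1, -1) = 0
  height(14) = 1 + max(-1, -1) = 0
  height(49) = 1 + max(-1, -1) = 0
  height(28) = 1 + max(-1, 0) = 1
  height(22) = 1 + max(0, 1) = 2
  height(13) = 1 + max(0, 2) = 3
Height = 3


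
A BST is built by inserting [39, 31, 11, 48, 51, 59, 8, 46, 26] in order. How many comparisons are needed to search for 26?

Search path for 26: 39 -> 31 -> 11 -> 26
Found: True
Comparisons: 4


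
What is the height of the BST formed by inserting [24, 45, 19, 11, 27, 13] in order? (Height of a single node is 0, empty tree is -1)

Insertion order: [24, 45, 19, 11, 27, 13]
Tree (level-order array): [24, 19, 45, 11, None, 27, None, None, 13]
Compute height bottom-up (empty subtree = -1):
  height(13) = 1 + max(-1, -1) = 0
  height(11) = 1 + max(-1, 0) = 1
  height(19) = 1 + max(1, -1) = 2
  height(27) = 1 + max(-1, -1) = 0
  height(45) = 1 + max(0, -1) = 1
  height(24) = 1 + max(2, 1) = 3
Height = 3


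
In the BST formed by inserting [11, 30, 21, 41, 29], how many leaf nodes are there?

Tree built from: [11, 30, 21, 41, 29]
Tree (level-order array): [11, None, 30, 21, 41, None, 29]
Rule: A leaf has 0 children.
Per-node child counts:
  node 11: 1 child(ren)
  node 30: 2 child(ren)
  node 21: 1 child(ren)
  node 29: 0 child(ren)
  node 41: 0 child(ren)
Matching nodes: [29, 41]
Count of leaf nodes: 2


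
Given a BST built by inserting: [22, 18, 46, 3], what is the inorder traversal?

Tree insertion order: [22, 18, 46, 3]
Tree (level-order array): [22, 18, 46, 3]
Inorder traversal: [3, 18, 22, 46]


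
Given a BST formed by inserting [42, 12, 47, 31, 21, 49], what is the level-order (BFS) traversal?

Tree insertion order: [42, 12, 47, 31, 21, 49]
Tree (level-order array): [42, 12, 47, None, 31, None, 49, 21]
BFS from the root, enqueuing left then right child of each popped node:
  queue [42] -> pop 42, enqueue [12, 47], visited so far: [42]
  queue [12, 47] -> pop 12, enqueue [31], visited so far: [42, 12]
  queue [47, 31] -> pop 47, enqueue [49], visited so far: [42, 12, 47]
  queue [31, 49] -> pop 31, enqueue [21], visited so far: [42, 12, 47, 31]
  queue [49, 21] -> pop 49, enqueue [none], visited so far: [42, 12, 47, 31, 49]
  queue [21] -> pop 21, enqueue [none], visited so far: [42, 12, 47, 31, 49, 21]
Result: [42, 12, 47, 31, 49, 21]


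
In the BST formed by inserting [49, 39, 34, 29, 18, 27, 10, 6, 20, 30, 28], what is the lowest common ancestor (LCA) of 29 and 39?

Tree insertion order: [49, 39, 34, 29, 18, 27, 10, 6, 20, 30, 28]
Tree (level-order array): [49, 39, None, 34, None, 29, None, 18, 30, 10, 27, None, None, 6, None, 20, 28]
In a BST, the LCA of p=29, q=39 is the first node v on the
root-to-leaf path with p <= v <= q (go left if both < v, right if both > v).
Walk from root:
  at 49: both 29 and 39 < 49, go left
  at 39: 29 <= 39 <= 39, this is the LCA
LCA = 39


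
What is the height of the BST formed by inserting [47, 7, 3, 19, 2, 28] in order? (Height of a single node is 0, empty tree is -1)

Insertion order: [47, 7, 3, 19, 2, 28]
Tree (level-order array): [47, 7, None, 3, 19, 2, None, None, 28]
Compute height bottom-up (empty subtree = -1):
  height(2) = 1 + max(-1, -1) = 0
  height(3) = 1 + max(0, -1) = 1
  height(28) = 1 + max(-1, -1) = 0
  height(19) = 1 + max(-1, 0) = 1
  height(7) = 1 + max(1, 1) = 2
  height(47) = 1 + max(2, -1) = 3
Height = 3


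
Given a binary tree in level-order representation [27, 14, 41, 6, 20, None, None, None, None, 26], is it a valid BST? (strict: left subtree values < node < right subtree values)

Level-order array: [27, 14, 41, 6, 20, None, None, None, None, 26]
Validate using subtree bounds (lo, hi): at each node, require lo < value < hi,
then recurse left with hi=value and right with lo=value.
Preorder trace (stopping at first violation):
  at node 27 with bounds (-inf, +inf): OK
  at node 14 with bounds (-inf, 27): OK
  at node 6 with bounds (-inf, 14): OK
  at node 20 with bounds (14, 27): OK
  at node 26 with bounds (14, 20): VIOLATION
Node 26 violates its bound: not (14 < 26 < 20).
Result: Not a valid BST


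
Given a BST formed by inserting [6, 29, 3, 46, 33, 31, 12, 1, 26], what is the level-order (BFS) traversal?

Tree insertion order: [6, 29, 3, 46, 33, 31, 12, 1, 26]
Tree (level-order array): [6, 3, 29, 1, None, 12, 46, None, None, None, 26, 33, None, None, None, 31]
BFS from the root, enqueuing left then right child of each popped node:
  queue [6] -> pop 6, enqueue [3, 29], visited so far: [6]
  queue [3, 29] -> pop 3, enqueue [1], visited so far: [6, 3]
  queue [29, 1] -> pop 29, enqueue [12, 46], visited so far: [6, 3, 29]
  queue [1, 12, 46] -> pop 1, enqueue [none], visited so far: [6, 3, 29, 1]
  queue [12, 46] -> pop 12, enqueue [26], visited so far: [6, 3, 29, 1, 12]
  queue [46, 26] -> pop 46, enqueue [33], visited so far: [6, 3, 29, 1, 12, 46]
  queue [26, 33] -> pop 26, enqueue [none], visited so far: [6, 3, 29, 1, 12, 46, 26]
  queue [33] -> pop 33, enqueue [31], visited so far: [6, 3, 29, 1, 12, 46, 26, 33]
  queue [31] -> pop 31, enqueue [none], visited so far: [6, 3, 29, 1, 12, 46, 26, 33, 31]
Result: [6, 3, 29, 1, 12, 46, 26, 33, 31]


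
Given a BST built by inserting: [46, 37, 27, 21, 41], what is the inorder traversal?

Tree insertion order: [46, 37, 27, 21, 41]
Tree (level-order array): [46, 37, None, 27, 41, 21]
Inorder traversal: [21, 27, 37, 41, 46]


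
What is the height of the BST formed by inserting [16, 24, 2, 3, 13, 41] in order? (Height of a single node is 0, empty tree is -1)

Insertion order: [16, 24, 2, 3, 13, 41]
Tree (level-order array): [16, 2, 24, None, 3, None, 41, None, 13]
Compute height bottom-up (empty subtree = -1):
  height(13) = 1 + max(-1, -1) = 0
  height(3) = 1 + max(-1, 0) = 1
  height(2) = 1 + max(-1, 1) = 2
  height(41) = 1 + max(-1, -1) = 0
  height(24) = 1 + max(-1, 0) = 1
  height(16) = 1 + max(2, 1) = 3
Height = 3


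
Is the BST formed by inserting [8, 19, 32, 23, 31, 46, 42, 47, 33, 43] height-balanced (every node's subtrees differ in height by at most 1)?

Tree (level-order array): [8, None, 19, None, 32, 23, 46, None, 31, 42, 47, None, None, 33, 43]
Definition: a tree is height-balanced if, at every node, |h(left) - h(right)| <= 1 (empty subtree has height -1).
Bottom-up per-node check:
  node 31: h_left=-1, h_right=-1, diff=0 [OK], height=0
  node 23: h_left=-1, h_right=0, diff=1 [OK], height=1
  node 33: h_left=-1, h_right=-1, diff=0 [OK], height=0
  node 43: h_left=-1, h_right=-1, diff=0 [OK], height=0
  node 42: h_left=0, h_right=0, diff=0 [OK], height=1
  node 47: h_left=-1, h_right=-1, diff=0 [OK], height=0
  node 46: h_left=1, h_right=0, diff=1 [OK], height=2
  node 32: h_left=1, h_right=2, diff=1 [OK], height=3
  node 19: h_left=-1, h_right=3, diff=4 [FAIL (|-1-3|=4 > 1)], height=4
  node 8: h_left=-1, h_right=4, diff=5 [FAIL (|-1-4|=5 > 1)], height=5
Node 19 violates the condition: |-1 - 3| = 4 > 1.
Result: Not balanced


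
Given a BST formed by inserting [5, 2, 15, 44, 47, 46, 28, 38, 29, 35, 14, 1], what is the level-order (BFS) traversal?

Tree insertion order: [5, 2, 15, 44, 47, 46, 28, 38, 29, 35, 14, 1]
Tree (level-order array): [5, 2, 15, 1, None, 14, 44, None, None, None, None, 28, 47, None, 38, 46, None, 29, None, None, None, None, 35]
BFS from the root, enqueuing left then right child of each popped node:
  queue [5] -> pop 5, enqueue [2, 15], visited so far: [5]
  queue [2, 15] -> pop 2, enqueue [1], visited so far: [5, 2]
  queue [15, 1] -> pop 15, enqueue [14, 44], visited so far: [5, 2, 15]
  queue [1, 14, 44] -> pop 1, enqueue [none], visited so far: [5, 2, 15, 1]
  queue [14, 44] -> pop 14, enqueue [none], visited so far: [5, 2, 15, 1, 14]
  queue [44] -> pop 44, enqueue [28, 47], visited so far: [5, 2, 15, 1, 14, 44]
  queue [28, 47] -> pop 28, enqueue [38], visited so far: [5, 2, 15, 1, 14, 44, 28]
  queue [47, 38] -> pop 47, enqueue [46], visited so far: [5, 2, 15, 1, 14, 44, 28, 47]
  queue [38, 46] -> pop 38, enqueue [29], visited so far: [5, 2, 15, 1, 14, 44, 28, 47, 38]
  queue [46, 29] -> pop 46, enqueue [none], visited so far: [5, 2, 15, 1, 14, 44, 28, 47, 38, 46]
  queue [29] -> pop 29, enqueue [35], visited so far: [5, 2, 15, 1, 14, 44, 28, 47, 38, 46, 29]
  queue [35] -> pop 35, enqueue [none], visited so far: [5, 2, 15, 1, 14, 44, 28, 47, 38, 46, 29, 35]
Result: [5, 2, 15, 1, 14, 44, 28, 47, 38, 46, 29, 35]


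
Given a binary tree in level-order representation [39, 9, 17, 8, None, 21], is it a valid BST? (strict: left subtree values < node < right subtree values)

Level-order array: [39, 9, 17, 8, None, 21]
Validate using subtree bounds (lo, hi): at each node, require lo < value < hi,
then recurse left with hi=value and right with lo=value.
Preorder trace (stopping at first violation):
  at node 39 with bounds (-inf, +inf): OK
  at node 9 with bounds (-inf, 39): OK
  at node 8 with bounds (-inf, 9): OK
  at node 17 with bounds (39, +inf): VIOLATION
Node 17 violates its bound: not (39 < 17 < +inf).
Result: Not a valid BST


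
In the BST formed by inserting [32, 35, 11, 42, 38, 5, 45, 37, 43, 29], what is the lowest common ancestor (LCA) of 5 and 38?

Tree insertion order: [32, 35, 11, 42, 38, 5, 45, 37, 43, 29]
Tree (level-order array): [32, 11, 35, 5, 29, None, 42, None, None, None, None, 38, 45, 37, None, 43]
In a BST, the LCA of p=5, q=38 is the first node v on the
root-to-leaf path with p <= v <= q (go left if both < v, right if both > v).
Walk from root:
  at 32: 5 <= 32 <= 38, this is the LCA
LCA = 32


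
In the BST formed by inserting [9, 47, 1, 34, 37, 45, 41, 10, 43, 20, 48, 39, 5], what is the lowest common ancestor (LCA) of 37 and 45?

Tree insertion order: [9, 47, 1, 34, 37, 45, 41, 10, 43, 20, 48, 39, 5]
Tree (level-order array): [9, 1, 47, None, 5, 34, 48, None, None, 10, 37, None, None, None, 20, None, 45, None, None, 41, None, 39, 43]
In a BST, the LCA of p=37, q=45 is the first node v on the
root-to-leaf path with p <= v <= q (go left if both < v, right if both > v).
Walk from root:
  at 9: both 37 and 45 > 9, go right
  at 47: both 37 and 45 < 47, go left
  at 34: both 37 and 45 > 34, go right
  at 37: 37 <= 37 <= 45, this is the LCA
LCA = 37


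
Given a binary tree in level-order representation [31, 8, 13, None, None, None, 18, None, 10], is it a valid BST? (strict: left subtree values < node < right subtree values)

Level-order array: [31, 8, 13, None, None, None, 18, None, 10]
Validate using subtree bounds (lo, hi): at each node, require lo < value < hi,
then recurse left with hi=value and right with lo=value.
Preorder trace (stopping at first violation):
  at node 31 with bounds (-inf, +inf): OK
  at node 8 with bounds (-inf, 31): OK
  at node 13 with bounds (31, +inf): VIOLATION
Node 13 violates its bound: not (31 < 13 < +inf).
Result: Not a valid BST


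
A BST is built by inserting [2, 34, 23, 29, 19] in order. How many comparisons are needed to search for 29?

Search path for 29: 2 -> 34 -> 23 -> 29
Found: True
Comparisons: 4


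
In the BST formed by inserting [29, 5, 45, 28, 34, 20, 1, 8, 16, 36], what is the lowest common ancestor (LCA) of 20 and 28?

Tree insertion order: [29, 5, 45, 28, 34, 20, 1, 8, 16, 36]
Tree (level-order array): [29, 5, 45, 1, 28, 34, None, None, None, 20, None, None, 36, 8, None, None, None, None, 16]
In a BST, the LCA of p=20, q=28 is the first node v on the
root-to-leaf path with p <= v <= q (go left if both < v, right if both > v).
Walk from root:
  at 29: both 20 and 28 < 29, go left
  at 5: both 20 and 28 > 5, go right
  at 28: 20 <= 28 <= 28, this is the LCA
LCA = 28


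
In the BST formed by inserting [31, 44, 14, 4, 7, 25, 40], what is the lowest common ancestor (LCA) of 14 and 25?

Tree insertion order: [31, 44, 14, 4, 7, 25, 40]
Tree (level-order array): [31, 14, 44, 4, 25, 40, None, None, 7]
In a BST, the LCA of p=14, q=25 is the first node v on the
root-to-leaf path with p <= v <= q (go left if both < v, right if both > v).
Walk from root:
  at 31: both 14 and 25 < 31, go left
  at 14: 14 <= 14 <= 25, this is the LCA
LCA = 14


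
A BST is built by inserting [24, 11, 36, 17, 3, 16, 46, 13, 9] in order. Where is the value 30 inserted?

Starting tree (level order): [24, 11, 36, 3, 17, None, 46, None, 9, 16, None, None, None, None, None, 13]
Insertion path: 24 -> 36
Result: insert 30 as left child of 36
Final tree (level order): [24, 11, 36, 3, 17, 30, 46, None, 9, 16, None, None, None, None, None, None, None, 13]


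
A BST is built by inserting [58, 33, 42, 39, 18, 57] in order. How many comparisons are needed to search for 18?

Search path for 18: 58 -> 33 -> 18
Found: True
Comparisons: 3


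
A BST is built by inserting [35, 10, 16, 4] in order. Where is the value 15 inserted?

Starting tree (level order): [35, 10, None, 4, 16]
Insertion path: 35 -> 10 -> 16
Result: insert 15 as left child of 16
Final tree (level order): [35, 10, None, 4, 16, None, None, 15]


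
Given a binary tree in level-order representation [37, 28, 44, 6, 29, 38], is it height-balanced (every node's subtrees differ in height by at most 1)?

Tree (level-order array): [37, 28, 44, 6, 29, 38]
Definition: a tree is height-balanced if, at every node, |h(left) - h(right)| <= 1 (empty subtree has height -1).
Bottom-up per-node check:
  node 6: h_left=-1, h_right=-1, diff=0 [OK], height=0
  node 29: h_left=-1, h_right=-1, diff=0 [OK], height=0
  node 28: h_left=0, h_right=0, diff=0 [OK], height=1
  node 38: h_left=-1, h_right=-1, diff=0 [OK], height=0
  node 44: h_left=0, h_right=-1, diff=1 [OK], height=1
  node 37: h_left=1, h_right=1, diff=0 [OK], height=2
All nodes satisfy the balance condition.
Result: Balanced


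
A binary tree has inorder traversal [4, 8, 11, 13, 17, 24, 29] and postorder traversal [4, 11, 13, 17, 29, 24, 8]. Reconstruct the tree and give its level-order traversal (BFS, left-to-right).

Inorder:   [4, 8, 11, 13, 17, 24, 29]
Postorder: [4, 11, 13, 17, 29, 24, 8]
Algorithm: postorder visits root last, so walk postorder right-to-left;
each value is the root of the current inorder slice — split it at that
value, recurse on the right subtree first, then the left.
Recursive splits:
  root=8; inorder splits into left=[4], right=[11, 13, 17, 24, 29]
  root=24; inorder splits into left=[11, 13, 17], right=[29]
  root=29; inorder splits into left=[], right=[]
  root=17; inorder splits into left=[11, 13], right=[]
  root=13; inorder splits into left=[11], right=[]
  root=11; inorder splits into left=[], right=[]
  root=4; inorder splits into left=[], right=[]
Reconstructed level-order: [8, 4, 24, 17, 29, 13, 11]


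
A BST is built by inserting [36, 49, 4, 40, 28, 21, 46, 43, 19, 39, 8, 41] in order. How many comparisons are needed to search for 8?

Search path for 8: 36 -> 4 -> 28 -> 21 -> 19 -> 8
Found: True
Comparisons: 6


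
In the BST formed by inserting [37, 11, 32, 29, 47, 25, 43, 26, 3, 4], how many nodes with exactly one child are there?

Tree built from: [37, 11, 32, 29, 47, 25, 43, 26, 3, 4]
Tree (level-order array): [37, 11, 47, 3, 32, 43, None, None, 4, 29, None, None, None, None, None, 25, None, None, 26]
Rule: These are nodes with exactly 1 non-null child.
Per-node child counts:
  node 37: 2 child(ren)
  node 11: 2 child(ren)
  node 3: 1 child(ren)
  node 4: 0 child(ren)
  node 32: 1 child(ren)
  node 29: 1 child(ren)
  node 25: 1 child(ren)
  node 26: 0 child(ren)
  node 47: 1 child(ren)
  node 43: 0 child(ren)
Matching nodes: [3, 32, 29, 25, 47]
Count of nodes with exactly one child: 5
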